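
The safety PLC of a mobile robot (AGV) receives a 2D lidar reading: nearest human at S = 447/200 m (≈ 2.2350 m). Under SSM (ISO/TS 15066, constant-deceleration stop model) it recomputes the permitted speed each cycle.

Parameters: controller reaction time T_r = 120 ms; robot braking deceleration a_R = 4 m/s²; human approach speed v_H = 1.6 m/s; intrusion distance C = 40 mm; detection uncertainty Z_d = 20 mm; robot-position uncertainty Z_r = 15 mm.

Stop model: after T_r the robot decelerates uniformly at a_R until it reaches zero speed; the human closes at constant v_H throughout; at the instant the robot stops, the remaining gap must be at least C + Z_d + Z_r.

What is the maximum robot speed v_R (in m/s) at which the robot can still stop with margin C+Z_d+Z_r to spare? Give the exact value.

v_R_max = 12/5 m/s = 2.4000 m/s

collect terms ⇒ (1/8)·v_R² + (13/25)·v_R + (-246/125) = 0
  disc = (13/25)² − 4·(1/8)·(-246/125) = 784/625 ; √disc = 28/25
  v_R = (−(13/25) + 28/25) / (2·(1/8)) = 12/5 m/s
check:
T_s = v_R/a_R = (12/5)/4 = 0.6000 s
robot covers v_R·T_r = 2.4000·0.1200 = 0.2880 m before braking
robot under decel: 2.4000²/(2·4.0000) = 0.7200 m
human closes 1.6000·0.7200 = 1.1520 m
C+Z_d+Z_r = 0.0400+0.0200+0.0150 = 0.0750 m
sum ≈ 0.2880+0.7200+1.1520+0.0750 ≈ 2.2350 m = S ✓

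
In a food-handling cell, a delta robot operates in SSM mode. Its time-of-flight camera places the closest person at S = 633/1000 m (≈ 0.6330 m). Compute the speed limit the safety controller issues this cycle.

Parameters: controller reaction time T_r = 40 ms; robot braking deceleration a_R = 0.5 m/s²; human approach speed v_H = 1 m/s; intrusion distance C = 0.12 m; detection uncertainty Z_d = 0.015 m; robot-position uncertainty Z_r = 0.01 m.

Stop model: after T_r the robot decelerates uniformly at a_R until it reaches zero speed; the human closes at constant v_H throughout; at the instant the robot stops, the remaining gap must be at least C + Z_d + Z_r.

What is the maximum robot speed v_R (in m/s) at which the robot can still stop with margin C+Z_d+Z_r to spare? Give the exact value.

at the boundary: (1)·v² + (51/25)·v + (-56/125) = 0
  disc = (51/25)² − 4·(1)·(-56/125) = 3721/625 ; √disc = 61/25
  v_R = (−(51/25) + 61/25) / (2·(1)) = 1/5 m/s
check:
braking lasts T_s = (1/5)/(1/2) = 0.4000 s
robot in T_r: 0.2000·0.0400 = 0.0080 m
braking distance = 0.2000²/(2·0.5000) = 0.0400 m
person approaches 1.0000·(0.0400+0.4000) = 0.4400 m
residual clearance needed = 0.1200+0.0150+0.0100 = 0.1450 m
sum ≈ 0.0080+0.0400+0.4400+0.1450 ≈ 0.6330 m = S ✓

v_R_max = 1/5 m/s = 0.2000 m/s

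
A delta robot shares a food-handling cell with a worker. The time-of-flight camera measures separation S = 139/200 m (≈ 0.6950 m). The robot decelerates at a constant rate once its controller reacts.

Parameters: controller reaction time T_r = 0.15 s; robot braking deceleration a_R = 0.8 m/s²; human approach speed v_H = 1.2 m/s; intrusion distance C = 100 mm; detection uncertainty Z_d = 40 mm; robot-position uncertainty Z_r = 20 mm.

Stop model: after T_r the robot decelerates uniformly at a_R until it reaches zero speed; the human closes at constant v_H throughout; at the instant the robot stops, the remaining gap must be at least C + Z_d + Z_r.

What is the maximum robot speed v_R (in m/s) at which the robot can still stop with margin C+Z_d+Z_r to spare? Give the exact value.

v_R_max = 1/5 m/s = 0.2000 m/s

quadratic (5/8)·v² + (33/20)·v + (-71/200) = 0
  disc = (33/20)² − 4·(5/8)·(-71/200) = 361/100 ; √disc = 19/10
  v_R = (−(33/20) + 19/10) / (2·(5/8)) = 1/5 m/s
check:
braking lasts T_s = (1/5)/(4/5) = 0.2500 s
reaction-phase robot travel = 0.2000·0.1500 = 0.0300 m
braking distance = 0.2000²/(2·0.8000) = 0.0250 m
person approaches 1.2000·(0.1500+0.2500) = 0.4800 m
residual clearance needed = 0.1000+0.0400+0.0200 = 0.1600 m
sum ≈ 0.0300+0.0250+0.4800+0.1600 ≈ 0.6950 m = S ✓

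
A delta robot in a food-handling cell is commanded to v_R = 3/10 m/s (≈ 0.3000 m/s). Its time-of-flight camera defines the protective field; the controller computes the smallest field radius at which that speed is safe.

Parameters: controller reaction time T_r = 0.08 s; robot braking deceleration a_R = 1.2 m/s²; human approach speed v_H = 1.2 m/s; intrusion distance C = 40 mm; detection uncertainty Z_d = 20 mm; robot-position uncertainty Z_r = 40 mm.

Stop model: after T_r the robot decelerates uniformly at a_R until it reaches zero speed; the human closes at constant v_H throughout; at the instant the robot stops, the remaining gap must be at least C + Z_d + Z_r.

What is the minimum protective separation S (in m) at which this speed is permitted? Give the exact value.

S_min = 223/400 m = 0.5575 m

stop time T_s = (3/10)/(6/5) = 0.2500 s
robot covers v_R·T_r = 0.3000·0.0800 = 0.0240 m before braking
robot covers 0.3000·0.2500 − ½·1.2000·0.2500² = 0.0375 m while stopping
human over T_r+T_s: 1.2000·(0.0800+0.2500) = 0.3960 m
margins: 0.0400+0.0200+0.0400 = 0.1000 m
S_min ≈ 0.0240+0.0375+0.3960+0.1000  ⇒  S_min = 223/400 m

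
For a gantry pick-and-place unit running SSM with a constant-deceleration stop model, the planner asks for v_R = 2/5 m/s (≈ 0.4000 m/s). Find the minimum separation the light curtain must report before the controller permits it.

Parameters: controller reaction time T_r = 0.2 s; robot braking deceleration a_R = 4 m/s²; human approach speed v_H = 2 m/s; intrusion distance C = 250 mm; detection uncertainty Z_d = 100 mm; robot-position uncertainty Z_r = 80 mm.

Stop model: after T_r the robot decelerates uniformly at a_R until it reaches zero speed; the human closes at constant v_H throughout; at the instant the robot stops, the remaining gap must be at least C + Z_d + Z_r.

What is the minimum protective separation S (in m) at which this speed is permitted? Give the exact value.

S_min = 113/100 m = 1.1300 m

braking lasts T_s = (2/5)/4 = 0.1000 s
reaction-phase robot travel = 0.4000·0.2000 = 0.0800 m
robot under decel: 0.4000²/(2·4.0000) = 0.0200 m
human closes 2.0000·0.3000 = 0.6000 m
C+Z_d+Z_r = 0.2500+0.1000+0.0800 = 0.4300 m
S_min ≈ 0.0800+0.0200+0.6000+0.4300  ⇒  S_min = 113/100 m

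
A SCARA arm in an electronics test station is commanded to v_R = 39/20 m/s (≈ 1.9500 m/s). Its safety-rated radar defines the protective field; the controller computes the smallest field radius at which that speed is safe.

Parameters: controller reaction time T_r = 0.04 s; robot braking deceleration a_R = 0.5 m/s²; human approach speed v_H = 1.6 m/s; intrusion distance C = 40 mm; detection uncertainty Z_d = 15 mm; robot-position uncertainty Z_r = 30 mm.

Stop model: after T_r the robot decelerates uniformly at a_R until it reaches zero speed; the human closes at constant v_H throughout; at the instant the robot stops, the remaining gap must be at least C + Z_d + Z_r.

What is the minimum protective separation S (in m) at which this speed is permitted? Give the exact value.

S_min = 20539/2000 m = 10.2695 m

stop time T_s = (39/20)/(1/2) = 3.9000 s
robot covers v_R·T_r = 1.9500·0.0400 = 0.0780 m before braking
braking distance = 1.9500²/(2·0.5000) = 3.8025 m
human closes 1.6000·3.9400 = 6.3040 m
residual clearance needed = 0.0400+0.0150+0.0300 = 0.0850 m
S_min ≈ 0.0780+3.8025+6.3040+0.0850  ⇒  S_min = 20539/2000 m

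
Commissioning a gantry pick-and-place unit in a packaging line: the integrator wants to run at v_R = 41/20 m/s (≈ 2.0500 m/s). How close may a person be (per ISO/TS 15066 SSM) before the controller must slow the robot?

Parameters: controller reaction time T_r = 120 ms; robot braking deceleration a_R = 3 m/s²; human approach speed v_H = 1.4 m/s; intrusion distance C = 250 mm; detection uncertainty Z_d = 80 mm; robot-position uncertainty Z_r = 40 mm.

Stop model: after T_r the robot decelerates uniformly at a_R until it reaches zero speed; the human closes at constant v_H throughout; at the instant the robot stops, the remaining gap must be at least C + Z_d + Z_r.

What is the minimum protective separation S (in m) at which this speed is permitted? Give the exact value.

braking lasts T_s = (41/20)/3 = 0.6833 s
robot in T_r: 2.0500·0.1200 = 0.2460 m
braking distance = 2.0500²/(2·3.0000) = 0.7004 m
person approaches 1.4000·(0.1200+0.6833) = 1.1247 m
C+Z_d+Z_r = 0.2500+0.0800+0.0400 = 0.3700 m
S_min ≈ 0.2460+0.7004+1.1247+0.3700  ⇒  S_min = 29293/12000 m

S_min = 29293/12000 m = 2.4411 m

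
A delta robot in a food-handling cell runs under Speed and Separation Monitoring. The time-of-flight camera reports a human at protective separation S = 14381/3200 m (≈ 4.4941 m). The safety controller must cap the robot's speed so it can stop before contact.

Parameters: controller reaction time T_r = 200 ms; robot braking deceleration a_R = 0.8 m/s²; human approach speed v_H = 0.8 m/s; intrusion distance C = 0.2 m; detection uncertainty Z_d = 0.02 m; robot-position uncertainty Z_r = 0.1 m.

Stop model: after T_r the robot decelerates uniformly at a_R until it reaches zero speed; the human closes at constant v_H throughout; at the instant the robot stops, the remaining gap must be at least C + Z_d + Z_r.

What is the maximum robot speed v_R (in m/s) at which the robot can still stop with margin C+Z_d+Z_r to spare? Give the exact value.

collect terms ⇒ (5/8)·v_R² + (6/5)·v_R + (-2569/640) = 0
  disc = (6/5)² − 4·(5/8)·(-2569/640) = 73441/6400 ; √disc = 271/80
  v_R = (−(6/5) + 271/80) / (2·(5/8)) = 7/4 m/s
check:
T_s = v_R/a_R = (7/4)/(4/5) = 2.1875 s
reaction-phase robot travel = 1.7500·0.2000 = 0.3500 m
robot covers 1.7500·2.1875 − ½·0.8000·2.1875² = 1.9141 m while stopping
human closes 0.8000·2.3875 = 1.9100 m
C+Z_d+Z_r = 0.2000+0.0200+0.1000 = 0.3200 m
sum ≈ 0.3500+1.9141+1.9100+0.3200 ≈ 4.4941 m = S ✓

v_R_max = 7/4 m/s = 1.7500 m/s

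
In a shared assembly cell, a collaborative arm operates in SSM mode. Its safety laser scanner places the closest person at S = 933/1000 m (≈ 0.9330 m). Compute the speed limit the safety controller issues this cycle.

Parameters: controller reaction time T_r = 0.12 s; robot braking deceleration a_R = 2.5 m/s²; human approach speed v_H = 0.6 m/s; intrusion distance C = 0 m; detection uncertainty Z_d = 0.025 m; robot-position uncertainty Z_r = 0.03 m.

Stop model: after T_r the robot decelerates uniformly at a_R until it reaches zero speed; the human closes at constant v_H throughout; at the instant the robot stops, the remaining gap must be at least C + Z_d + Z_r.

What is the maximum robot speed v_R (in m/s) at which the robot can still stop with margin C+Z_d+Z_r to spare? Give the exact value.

collect terms ⇒ (1/5)·v_R² + (9/25)·v_R + (-403/500) = 0
  disc = (9/25)² − 4·(1/5)·(-403/500) = 484/625 ; √disc = 22/25
  v_R = (−(9/25) + 22/25) / (2·(1/5)) = 13/10 m/s
check:
braking lasts T_s = (13/10)/(5/2) = 0.5200 s
robot in T_r: 1.3000·0.1200 = 0.1560 m
braking distance = 1.3000²/(2·2.5000) = 0.3380 m
person approaches 0.6000·(0.1200+0.5200) = 0.3840 m
C+Z_d+Z_r = 0.0000+0.0250+0.0300 = 0.0550 m
sum ≈ 0.1560+0.3380+0.3840+0.0550 ≈ 0.9330 m = S ✓

v_R_max = 13/10 m/s = 1.3000 m/s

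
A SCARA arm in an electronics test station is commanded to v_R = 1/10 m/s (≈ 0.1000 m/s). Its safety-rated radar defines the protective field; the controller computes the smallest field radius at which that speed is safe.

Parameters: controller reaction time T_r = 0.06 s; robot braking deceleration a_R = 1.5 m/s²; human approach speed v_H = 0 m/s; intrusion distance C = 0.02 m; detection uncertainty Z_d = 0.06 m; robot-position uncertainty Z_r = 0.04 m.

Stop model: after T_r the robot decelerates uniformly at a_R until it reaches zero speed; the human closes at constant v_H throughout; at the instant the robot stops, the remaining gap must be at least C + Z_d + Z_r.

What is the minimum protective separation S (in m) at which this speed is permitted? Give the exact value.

braking lasts T_s = (1/10)/(3/2) = 0.0667 s
robot in T_r: 0.1000·0.0600 = 0.0060 m
robot covers 0.1000·0.0667 − ½·1.5000·0.0667² = 0.0033 m while stopping
person approaches 0.0000·(0.0600+0.0667) = 0.0000 m
residual clearance needed = 0.0200+0.0600+0.0400 = 0.1200 m
S_min ≈ 0.0060+0.0033+0.0000+0.1200  ⇒  S_min = 97/750 m

S_min = 97/750 m = 0.1293 m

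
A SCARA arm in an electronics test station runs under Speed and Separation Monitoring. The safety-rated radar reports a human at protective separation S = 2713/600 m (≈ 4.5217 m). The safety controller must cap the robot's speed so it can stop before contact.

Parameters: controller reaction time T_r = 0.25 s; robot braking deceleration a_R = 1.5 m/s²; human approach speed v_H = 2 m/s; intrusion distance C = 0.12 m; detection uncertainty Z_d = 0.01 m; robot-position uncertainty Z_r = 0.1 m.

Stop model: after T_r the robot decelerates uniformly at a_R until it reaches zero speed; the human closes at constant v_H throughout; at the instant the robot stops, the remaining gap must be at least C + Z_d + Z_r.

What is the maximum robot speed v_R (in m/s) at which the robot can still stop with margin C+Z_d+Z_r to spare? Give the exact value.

v_R_max = 7/4 m/s = 1.7500 m/s

quadratic (1/3)·v² + (19/12)·v + (-91/24) = 0
  disc = (19/12)² − 4·(1/3)·(-91/24) = 121/16 ; √disc = 11/4
  v_R = (−(19/12) + 11/4) / (2·(1/3)) = 7/4 m/s
check:
braking lasts T_s = (7/4)/(3/2) = 1.1667 s
robot covers v_R·T_r = 1.7500·0.2500 = 0.4375 m before braking
robot under decel: 1.7500²/(2·1.5000) = 1.0208 m
human over T_r+T_s: 2.0000·(0.2500+1.1667) = 2.8333 m
margins: 0.1200+0.0100+0.1000 = 0.2300 m
sum ≈ 0.4375+1.0208+2.8333+0.2300 ≈ 4.5217 m = S ✓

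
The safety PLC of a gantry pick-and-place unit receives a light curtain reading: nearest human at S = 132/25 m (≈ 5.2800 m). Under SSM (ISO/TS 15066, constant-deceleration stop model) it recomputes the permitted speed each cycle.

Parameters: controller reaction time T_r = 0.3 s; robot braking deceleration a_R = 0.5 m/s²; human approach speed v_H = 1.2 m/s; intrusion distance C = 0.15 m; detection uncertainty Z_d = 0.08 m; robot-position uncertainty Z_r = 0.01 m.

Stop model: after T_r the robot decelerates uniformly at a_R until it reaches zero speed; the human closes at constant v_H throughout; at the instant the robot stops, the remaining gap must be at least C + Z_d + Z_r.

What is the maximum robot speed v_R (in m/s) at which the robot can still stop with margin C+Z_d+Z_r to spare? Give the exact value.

collect terms ⇒ (1)·v_R² + (27/10)·v_R + (-117/25) = 0
  disc = (27/10)² − 4·(1)·(-117/25) = 2601/100 ; √disc = 51/10
  v_R = (−(27/10) + 51/10) / (2·(1)) = 6/5 m/s
check:
braking lasts T_s = (6/5)/(1/2) = 2.4000 s
robot covers v_R·T_r = 1.2000·0.3000 = 0.3600 m before braking
robot under decel: 1.2000²/(2·0.5000) = 1.4400 m
human over T_r+T_s: 1.2000·(0.3000+2.4000) = 3.2400 m
C+Z_d+Z_r = 0.1500+0.0800+0.0100 = 0.2400 m
sum ≈ 0.3600+1.4400+3.2400+0.2400 ≈ 5.2800 m = S ✓

v_R_max = 6/5 m/s = 1.2000 m/s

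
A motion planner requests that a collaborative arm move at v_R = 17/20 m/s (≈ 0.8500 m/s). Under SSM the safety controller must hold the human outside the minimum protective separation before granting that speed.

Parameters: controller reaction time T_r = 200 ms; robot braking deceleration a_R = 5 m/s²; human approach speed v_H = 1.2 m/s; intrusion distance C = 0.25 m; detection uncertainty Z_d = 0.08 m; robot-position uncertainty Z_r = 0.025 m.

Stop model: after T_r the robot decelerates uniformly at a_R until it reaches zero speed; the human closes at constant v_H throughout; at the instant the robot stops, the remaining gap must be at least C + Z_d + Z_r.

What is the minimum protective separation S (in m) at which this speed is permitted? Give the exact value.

S_min = 833/800 m = 1.0413 m

braking lasts T_s = (17/20)/5 = 0.1700 s
robot in T_r: 0.8500·0.2000 = 0.1700 m
robot covers 0.8500·0.1700 − ½·5.0000·0.1700² = 0.0722 m while stopping
human closes 1.2000·0.3700 = 0.4440 m
residual clearance needed = 0.2500+0.0800+0.0250 = 0.3550 m
S_min ≈ 0.1700+0.0722+0.4440+0.3550  ⇒  S_min = 833/800 m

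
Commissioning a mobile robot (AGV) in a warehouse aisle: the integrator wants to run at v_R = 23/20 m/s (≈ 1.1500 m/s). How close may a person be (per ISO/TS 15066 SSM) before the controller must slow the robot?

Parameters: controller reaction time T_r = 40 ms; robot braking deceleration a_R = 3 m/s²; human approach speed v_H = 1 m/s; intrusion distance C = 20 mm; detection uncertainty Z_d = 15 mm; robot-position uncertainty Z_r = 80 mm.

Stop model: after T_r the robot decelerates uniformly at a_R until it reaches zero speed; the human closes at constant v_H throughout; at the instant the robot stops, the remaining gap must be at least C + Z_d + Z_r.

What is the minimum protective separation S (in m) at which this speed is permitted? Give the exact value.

braking lasts T_s = (23/20)/3 = 0.3833 s
robot in T_r: 1.1500·0.0400 = 0.0460 m
robot covers 1.1500·0.3833 − ½·3.0000·0.3833² = 0.2204 m while stopping
human closes 1.0000·0.4233 = 0.4233 m
margins: 0.0200+0.0150+0.0800 = 0.1150 m
S_min ≈ 0.0460+0.2204+0.4233+0.1150  ⇒  S_min = 3219/4000 m

S_min = 3219/4000 m = 0.8047 m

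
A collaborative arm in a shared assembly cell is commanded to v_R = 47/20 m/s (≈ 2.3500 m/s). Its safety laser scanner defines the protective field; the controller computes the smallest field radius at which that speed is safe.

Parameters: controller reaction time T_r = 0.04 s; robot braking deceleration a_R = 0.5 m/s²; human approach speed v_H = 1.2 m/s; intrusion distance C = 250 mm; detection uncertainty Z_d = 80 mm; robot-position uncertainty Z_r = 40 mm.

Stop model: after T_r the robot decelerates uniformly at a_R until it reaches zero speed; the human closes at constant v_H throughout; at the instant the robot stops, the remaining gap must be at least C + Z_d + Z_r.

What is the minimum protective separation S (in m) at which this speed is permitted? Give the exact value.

S_min = 23349/2000 m = 11.6745 m

braking lasts T_s = (47/20)/(1/2) = 4.7000 s
robot covers v_R·T_r = 2.3500·0.0400 = 0.0940 m before braking
braking distance = 2.3500²/(2·0.5000) = 5.5225 m
human closes 1.2000·4.7400 = 5.6880 m
margins: 0.2500+0.0800+0.0400 = 0.3700 m
S_min ≈ 0.0940+5.5225+5.6880+0.3700  ⇒  S_min = 23349/2000 m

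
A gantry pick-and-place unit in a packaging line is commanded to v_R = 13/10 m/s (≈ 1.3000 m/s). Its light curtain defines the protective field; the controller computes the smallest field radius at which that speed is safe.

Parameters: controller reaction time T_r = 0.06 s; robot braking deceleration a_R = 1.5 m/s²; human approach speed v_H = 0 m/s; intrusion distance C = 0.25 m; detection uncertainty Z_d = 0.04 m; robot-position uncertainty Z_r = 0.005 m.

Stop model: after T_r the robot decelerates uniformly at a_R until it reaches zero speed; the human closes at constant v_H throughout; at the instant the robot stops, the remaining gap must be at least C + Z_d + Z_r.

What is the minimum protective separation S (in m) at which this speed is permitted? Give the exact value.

T_s = v_R/a_R = (13/10)/(3/2) = 0.8667 s
robot covers v_R·T_r = 1.3000·0.0600 = 0.0780 m before braking
robot under decel: 1.3000²/(2·1.5000) = 0.5633 m
human closes 0.0000·0.9267 = 0.0000 m
residual clearance needed = 0.2500+0.0400+0.0050 = 0.2950 m
S_min ≈ 0.0780+0.5633+0.0000+0.2950  ⇒  S_min = 2809/3000 m

S_min = 2809/3000 m = 0.9363 m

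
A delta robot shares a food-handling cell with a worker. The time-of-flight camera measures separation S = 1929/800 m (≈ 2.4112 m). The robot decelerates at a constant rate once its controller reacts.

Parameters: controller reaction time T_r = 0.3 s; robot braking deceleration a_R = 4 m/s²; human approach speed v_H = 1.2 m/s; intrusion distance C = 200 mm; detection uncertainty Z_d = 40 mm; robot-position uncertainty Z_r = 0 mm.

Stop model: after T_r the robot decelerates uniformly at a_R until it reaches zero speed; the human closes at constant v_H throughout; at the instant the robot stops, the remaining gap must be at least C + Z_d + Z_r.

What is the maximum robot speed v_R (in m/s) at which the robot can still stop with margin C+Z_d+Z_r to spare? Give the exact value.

collect terms ⇒ (1/8)·v_R² + (3/5)·v_R + (-1449/800) = 0
  disc = (3/5)² − 4·(1/8)·(-1449/800) = 81/64 ; √disc = 9/8
  v_R = (−(3/5) + 9/8) / (2·(1/8)) = 21/10 m/s
check:
stop time T_s = (21/10)/4 = 0.5250 s
robot covers v_R·T_r = 2.1000·0.3000 = 0.6300 m before braking
robot under decel: 2.1000²/(2·4.0000) = 0.5513 m
human closes 1.2000·0.8250 = 0.9900 m
C+Z_d+Z_r = 0.2000+0.0400+0.0000 = 0.2400 m
sum ≈ 0.6300+0.5513+0.9900+0.2400 ≈ 2.4112 m = S ✓

v_R_max = 21/10 m/s = 2.1000 m/s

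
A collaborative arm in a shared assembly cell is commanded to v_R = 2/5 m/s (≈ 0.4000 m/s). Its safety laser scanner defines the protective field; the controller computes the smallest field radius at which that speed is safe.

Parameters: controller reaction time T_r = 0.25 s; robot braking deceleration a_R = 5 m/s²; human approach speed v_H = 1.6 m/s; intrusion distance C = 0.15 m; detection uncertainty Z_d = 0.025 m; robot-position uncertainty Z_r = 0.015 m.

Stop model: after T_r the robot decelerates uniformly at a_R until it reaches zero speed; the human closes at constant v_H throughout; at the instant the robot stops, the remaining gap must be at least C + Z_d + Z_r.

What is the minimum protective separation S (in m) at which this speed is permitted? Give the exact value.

S_min = 417/500 m = 0.8340 m

T_s = v_R/a_R = (2/5)/5 = 0.0800 s
reaction-phase robot travel = 0.4000·0.2500 = 0.1000 m
robot under decel: 0.4000²/(2·5.0000) = 0.0160 m
human over T_r+T_s: 1.6000·(0.2500+0.0800) = 0.5280 m
residual clearance needed = 0.1500+0.0250+0.0150 = 0.1900 m
S_min ≈ 0.1000+0.0160+0.5280+0.1900  ⇒  S_min = 417/500 m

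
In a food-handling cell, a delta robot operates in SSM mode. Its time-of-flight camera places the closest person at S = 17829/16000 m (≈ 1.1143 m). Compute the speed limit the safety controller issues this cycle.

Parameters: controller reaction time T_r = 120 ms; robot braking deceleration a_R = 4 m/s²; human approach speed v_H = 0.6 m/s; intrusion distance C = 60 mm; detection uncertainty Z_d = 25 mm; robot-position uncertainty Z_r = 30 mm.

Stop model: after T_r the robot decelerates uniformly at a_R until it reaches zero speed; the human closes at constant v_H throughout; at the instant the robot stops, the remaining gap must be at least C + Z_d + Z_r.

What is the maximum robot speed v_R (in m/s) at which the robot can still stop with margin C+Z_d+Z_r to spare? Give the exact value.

v_R_max = 37/20 m/s = 1.8500 m/s

collect terms ⇒ (1/8)·v_R² + (27/100)·v_R + (-14837/16000) = 0
  disc = (27/100)² − 4·(1/8)·(-14837/16000) = 85849/160000 ; √disc = 293/400
  v_R = (−(27/100) + 293/400) / (2·(1/8)) = 37/20 m/s
check:
T_s = v_R/a_R = (37/20)/4 = 0.4625 s
robot in T_r: 1.8500·0.1200 = 0.2220 m
braking distance = 1.8500²/(2·4.0000) = 0.4278 m
person approaches 0.6000·(0.1200+0.4625) = 0.3495 m
C+Z_d+Z_r = 0.0600+0.0250+0.0300 = 0.1150 m
sum ≈ 0.2220+0.4278+0.3495+0.1150 ≈ 1.1143 m = S ✓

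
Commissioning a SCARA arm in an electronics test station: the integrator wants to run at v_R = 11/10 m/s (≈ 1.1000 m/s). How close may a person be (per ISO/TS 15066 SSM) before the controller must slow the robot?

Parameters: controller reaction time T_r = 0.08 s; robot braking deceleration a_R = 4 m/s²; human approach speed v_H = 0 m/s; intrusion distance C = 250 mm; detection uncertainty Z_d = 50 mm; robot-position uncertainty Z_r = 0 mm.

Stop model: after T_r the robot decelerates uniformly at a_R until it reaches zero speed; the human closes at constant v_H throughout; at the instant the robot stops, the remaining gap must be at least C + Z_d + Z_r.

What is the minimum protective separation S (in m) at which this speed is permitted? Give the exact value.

T_s = v_R/a_R = (11/10)/4 = 0.2750 s
reaction-phase robot travel = 1.1000·0.0800 = 0.0880 m
robot covers 1.1000·0.2750 − ½·4.0000·0.2750² = 0.1512 m while stopping
human closes 0.0000·0.3550 = 0.0000 m
margins: 0.2500+0.0500+0.0000 = 0.3000 m
S_min ≈ 0.0880+0.1512+0.0000+0.3000  ⇒  S_min = 2157/4000 m

S_min = 2157/4000 m = 0.5393 m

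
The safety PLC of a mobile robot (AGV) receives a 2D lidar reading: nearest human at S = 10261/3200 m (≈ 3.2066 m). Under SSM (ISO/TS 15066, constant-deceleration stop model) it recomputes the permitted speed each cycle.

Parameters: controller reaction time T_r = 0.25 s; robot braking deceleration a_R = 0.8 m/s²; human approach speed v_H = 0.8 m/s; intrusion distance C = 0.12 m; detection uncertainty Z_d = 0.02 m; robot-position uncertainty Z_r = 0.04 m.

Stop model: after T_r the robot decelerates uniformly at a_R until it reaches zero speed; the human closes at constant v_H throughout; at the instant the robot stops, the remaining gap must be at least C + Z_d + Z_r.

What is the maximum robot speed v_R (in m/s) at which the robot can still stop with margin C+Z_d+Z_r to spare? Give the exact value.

v_R_max = 27/20 m/s = 1.3500 m/s

at the boundary: (5/8)·v² + (5/4)·v + (-1809/640) = 0
  disc = (5/4)² − 4·(5/8)·(-1809/640) = 2209/256 ; √disc = 47/16
  v_R = (−(5/4) + 47/16) / (2·(5/8)) = 27/20 m/s
check:
T_s = v_R/a_R = (27/20)/(4/5) = 1.6875 s
robot in T_r: 1.3500·0.2500 = 0.3375 m
robot under decel: 1.3500²/(2·0.8000) = 1.1391 m
human closes 0.8000·1.9375 = 1.5500 m
residual clearance needed = 0.1200+0.0200+0.0400 = 0.1800 m
sum ≈ 0.3375+1.1391+1.5500+0.1800 ≈ 3.2066 m = S ✓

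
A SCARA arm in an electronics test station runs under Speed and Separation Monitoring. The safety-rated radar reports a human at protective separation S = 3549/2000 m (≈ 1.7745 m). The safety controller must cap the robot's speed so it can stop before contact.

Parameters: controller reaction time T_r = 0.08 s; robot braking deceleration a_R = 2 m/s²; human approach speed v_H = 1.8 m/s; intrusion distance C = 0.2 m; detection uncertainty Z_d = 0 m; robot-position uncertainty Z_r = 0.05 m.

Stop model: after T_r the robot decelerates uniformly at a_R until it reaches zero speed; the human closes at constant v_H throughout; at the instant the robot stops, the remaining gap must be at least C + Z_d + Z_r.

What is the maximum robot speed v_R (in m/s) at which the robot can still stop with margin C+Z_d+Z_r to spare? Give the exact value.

at the boundary: (1/4)·v² + (49/50)·v + (-2761/2000) = 0
  disc = (49/50)² − 4·(1/4)·(-2761/2000) = 23409/10000 ; √disc = 153/100
  v_R = (−(49/50) + 153/100) / (2·(1/4)) = 11/10 m/s
check:
braking lasts T_s = (11/10)/2 = 0.5500 s
reaction-phase robot travel = 1.1000·0.0800 = 0.0880 m
braking distance = 1.1000²/(2·2.0000) = 0.3025 m
person approaches 1.8000·(0.0800+0.5500) = 1.1340 m
margins: 0.2000+0.0000+0.0500 = 0.2500 m
sum ≈ 0.0880+0.3025+1.1340+0.2500 ≈ 1.7745 m = S ✓

v_R_max = 11/10 m/s = 1.1000 m/s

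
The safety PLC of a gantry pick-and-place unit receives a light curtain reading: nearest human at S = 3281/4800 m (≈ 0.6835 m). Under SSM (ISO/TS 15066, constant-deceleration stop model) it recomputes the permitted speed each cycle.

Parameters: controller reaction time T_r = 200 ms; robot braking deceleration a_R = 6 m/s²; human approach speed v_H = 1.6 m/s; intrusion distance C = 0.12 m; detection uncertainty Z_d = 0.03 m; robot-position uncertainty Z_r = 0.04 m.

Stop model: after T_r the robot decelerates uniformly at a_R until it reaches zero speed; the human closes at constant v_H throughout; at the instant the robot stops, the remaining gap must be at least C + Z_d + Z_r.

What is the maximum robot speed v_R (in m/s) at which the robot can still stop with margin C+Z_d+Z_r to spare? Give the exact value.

at the boundary: (1/12)·v² + (7/15)·v + (-833/4800) = 0
  disc = (7/15)² − 4·(1/12)·(-833/4800) = 441/1600 ; √disc = 21/40
  v_R = (−(7/15) + 21/40) / (2·(1/12)) = 7/20 m/s
check:
stop time T_s = (7/20)/6 = 0.0583 s
robot covers v_R·T_r = 0.3500·0.2000 = 0.0700 m before braking
robot under decel: 0.3500²/(2·6.0000) = 0.0102 m
human over T_r+T_s: 1.6000·(0.2000+0.0583) = 0.4133 m
margins: 0.1200+0.0300+0.0400 = 0.1900 m
sum ≈ 0.0700+0.0102+0.4133+0.1900 ≈ 0.6835 m = S ✓

v_R_max = 7/20 m/s = 0.3500 m/s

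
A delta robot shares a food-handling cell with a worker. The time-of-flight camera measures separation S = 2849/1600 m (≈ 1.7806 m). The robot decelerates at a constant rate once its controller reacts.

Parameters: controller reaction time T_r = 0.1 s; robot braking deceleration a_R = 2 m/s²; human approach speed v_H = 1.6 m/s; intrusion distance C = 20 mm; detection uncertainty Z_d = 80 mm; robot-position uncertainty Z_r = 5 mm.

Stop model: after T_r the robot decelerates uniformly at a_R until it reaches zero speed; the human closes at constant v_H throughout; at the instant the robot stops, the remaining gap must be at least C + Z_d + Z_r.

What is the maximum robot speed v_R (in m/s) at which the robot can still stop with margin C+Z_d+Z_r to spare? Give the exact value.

at the boundary: (1/4)·v² + (9/10)·v + (-97/64) = 0
  disc = (9/10)² − 4·(1/4)·(-97/64) = 3721/1600 ; √disc = 61/40
  v_R = (−(9/10) + 61/40) / (2·(1/4)) = 5/4 m/s
check:
stop time T_s = (5/4)/2 = 0.6250 s
robot covers v_R·T_r = 1.2500·0.1000 = 0.1250 m before braking
braking distance = 1.2500²/(2·2.0000) = 0.3906 m
human over T_r+T_s: 1.6000·(0.1000+0.6250) = 1.1600 m
margins: 0.0200+0.0800+0.0050 = 0.1050 m
sum ≈ 0.1250+0.3906+1.1600+0.1050 ≈ 1.7806 m = S ✓

v_R_max = 5/4 m/s = 1.2500 m/s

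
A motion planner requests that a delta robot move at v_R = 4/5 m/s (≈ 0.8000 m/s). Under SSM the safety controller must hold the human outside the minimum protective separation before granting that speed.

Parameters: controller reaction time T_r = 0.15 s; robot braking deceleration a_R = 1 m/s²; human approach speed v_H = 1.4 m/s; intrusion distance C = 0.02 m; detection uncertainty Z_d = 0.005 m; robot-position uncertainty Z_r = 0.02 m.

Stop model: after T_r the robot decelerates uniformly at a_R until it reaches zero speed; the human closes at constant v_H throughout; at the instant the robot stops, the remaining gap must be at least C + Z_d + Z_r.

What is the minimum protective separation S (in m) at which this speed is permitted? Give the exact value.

stop time T_s = (4/5)/1 = 0.8000 s
robot covers v_R·T_r = 0.8000·0.1500 = 0.1200 m before braking
braking distance = 0.8000²/(2·1.0000) = 0.3200 m
human closes 1.4000·0.9500 = 1.3300 m
residual clearance needed = 0.0200+0.0050+0.0200 = 0.0450 m
S_min ≈ 0.1200+0.3200+1.3300+0.0450  ⇒  S_min = 363/200 m

S_min = 363/200 m = 1.8150 m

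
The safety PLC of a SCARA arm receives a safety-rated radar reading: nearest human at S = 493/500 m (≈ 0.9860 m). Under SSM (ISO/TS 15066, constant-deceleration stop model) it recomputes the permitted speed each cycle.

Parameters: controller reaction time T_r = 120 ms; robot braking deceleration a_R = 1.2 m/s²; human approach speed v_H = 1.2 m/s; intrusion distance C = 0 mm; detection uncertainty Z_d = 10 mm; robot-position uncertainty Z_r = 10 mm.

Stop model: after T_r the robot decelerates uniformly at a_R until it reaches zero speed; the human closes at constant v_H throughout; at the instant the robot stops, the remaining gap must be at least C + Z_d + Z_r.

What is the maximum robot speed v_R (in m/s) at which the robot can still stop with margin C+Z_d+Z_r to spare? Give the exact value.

collect terms ⇒ (5/12)·v_R² + (28/25)·v_R + (-411/500) = 0
  disc = (28/25)² − 4·(5/12)·(-411/500) = 6561/2500 ; √disc = 81/50
  v_R = (−(28/25) + 81/50) / (2·(5/12)) = 3/5 m/s
check:
T_s = v_R/a_R = (3/5)/(6/5) = 0.5000 s
reaction-phase robot travel = 0.6000·0.1200 = 0.0720 m
robot covers 0.6000·0.5000 − ½·1.2000·0.5000² = 0.1500 m while stopping
human closes 1.2000·0.6200 = 0.7440 m
C+Z_d+Z_r = 0.0000+0.0100+0.0100 = 0.0200 m
sum ≈ 0.0720+0.1500+0.7440+0.0200 ≈ 0.9860 m = S ✓

v_R_max = 3/5 m/s = 0.6000 m/s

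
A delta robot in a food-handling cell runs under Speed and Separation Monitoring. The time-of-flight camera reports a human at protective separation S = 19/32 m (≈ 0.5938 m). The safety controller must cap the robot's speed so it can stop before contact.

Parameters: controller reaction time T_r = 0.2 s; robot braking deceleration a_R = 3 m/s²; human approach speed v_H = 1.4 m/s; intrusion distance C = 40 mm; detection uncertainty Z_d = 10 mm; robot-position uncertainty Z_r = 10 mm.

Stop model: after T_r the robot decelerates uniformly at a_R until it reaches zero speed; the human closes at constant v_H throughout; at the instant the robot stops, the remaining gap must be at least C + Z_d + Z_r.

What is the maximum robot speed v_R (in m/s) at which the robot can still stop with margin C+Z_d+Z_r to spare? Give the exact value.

v_R_max = 7/20 m/s = 0.3500 m/s

at the boundary: (1/6)·v² + (2/3)·v + (-203/800) = 0
  disc = (2/3)² − 4·(1/6)·(-203/800) = 2209/3600 ; √disc = 47/60
  v_R = (−(2/3) + 47/60) / (2·(1/6)) = 7/20 m/s
check:
T_s = v_R/a_R = (7/20)/3 = 0.1167 s
robot covers v_R·T_r = 0.3500·0.2000 = 0.0700 m before braking
robot under decel: 0.3500²/(2·3.0000) = 0.0204 m
human over T_r+T_s: 1.4000·(0.2000+0.1167) = 0.4433 m
margins: 0.0400+0.0100+0.0100 = 0.0600 m
sum ≈ 0.0700+0.0204+0.4433+0.0600 ≈ 0.5938 m = S ✓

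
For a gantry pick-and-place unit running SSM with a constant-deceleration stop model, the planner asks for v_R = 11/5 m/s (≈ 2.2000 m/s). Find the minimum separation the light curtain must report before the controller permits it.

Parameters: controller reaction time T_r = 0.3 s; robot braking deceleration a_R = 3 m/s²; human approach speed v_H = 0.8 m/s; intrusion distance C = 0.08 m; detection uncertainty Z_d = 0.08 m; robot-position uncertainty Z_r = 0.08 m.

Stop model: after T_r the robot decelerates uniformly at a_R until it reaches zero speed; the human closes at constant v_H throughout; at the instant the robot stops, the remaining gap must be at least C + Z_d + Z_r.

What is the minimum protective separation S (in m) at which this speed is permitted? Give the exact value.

S_min = 38/15 m = 2.5333 m

braking lasts T_s = (11/5)/3 = 0.7333 s
robot covers v_R·T_r = 2.2000·0.3000 = 0.6600 m before braking
robot covers 2.2000·0.7333 − ½·3.0000·0.7333² = 0.8067 m while stopping
human closes 0.8000·1.0333 = 0.8267 m
margins: 0.0800+0.0800+0.0800 = 0.2400 m
S_min ≈ 0.6600+0.8067+0.8267+0.2400  ⇒  S_min = 38/15 m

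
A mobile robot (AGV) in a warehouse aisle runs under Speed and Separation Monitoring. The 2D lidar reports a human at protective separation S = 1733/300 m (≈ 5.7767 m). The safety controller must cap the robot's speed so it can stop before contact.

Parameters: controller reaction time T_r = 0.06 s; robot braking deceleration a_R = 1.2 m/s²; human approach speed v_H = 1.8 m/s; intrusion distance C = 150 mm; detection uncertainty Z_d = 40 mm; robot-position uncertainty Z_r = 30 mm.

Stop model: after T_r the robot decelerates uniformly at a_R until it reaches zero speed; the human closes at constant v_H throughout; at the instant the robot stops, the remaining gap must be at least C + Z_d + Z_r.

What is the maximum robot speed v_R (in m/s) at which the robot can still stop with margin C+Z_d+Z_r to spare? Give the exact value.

v_R_max = 11/5 m/s = 2.2000 m/s

quadratic (5/12)·v² + (39/25)·v + (-8173/1500) = 0
  disc = (39/25)² − 4·(5/12)·(-8173/1500) = 259081/22500 ; √disc = 509/150
  v_R = (−(39/25) + 509/150) / (2·(5/12)) = 11/5 m/s
check:
braking lasts T_s = (11/5)/(6/5) = 1.8333 s
robot covers v_R·T_r = 2.2000·0.0600 = 0.1320 m before braking
robot under decel: 2.2000²/(2·1.2000) = 2.0167 m
human closes 1.8000·1.8933 = 3.4080 m
C+Z_d+Z_r = 0.1500+0.0400+0.0300 = 0.2200 m
sum ≈ 0.1320+2.0167+3.4080+0.2200 ≈ 5.7767 m = S ✓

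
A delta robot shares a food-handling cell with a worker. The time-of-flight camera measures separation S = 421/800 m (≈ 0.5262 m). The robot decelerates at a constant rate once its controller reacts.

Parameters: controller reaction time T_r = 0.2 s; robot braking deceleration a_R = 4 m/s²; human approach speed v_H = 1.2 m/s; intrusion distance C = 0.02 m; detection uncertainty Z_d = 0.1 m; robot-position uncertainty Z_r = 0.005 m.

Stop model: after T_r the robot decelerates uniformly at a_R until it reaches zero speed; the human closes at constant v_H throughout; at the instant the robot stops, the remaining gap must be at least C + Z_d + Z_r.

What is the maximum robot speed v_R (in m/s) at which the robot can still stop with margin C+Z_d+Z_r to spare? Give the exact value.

v_R_max = 3/10 m/s = 0.3000 m/s

collect terms ⇒ (1/8)·v_R² + (1/2)·v_R + (-129/800) = 0
  disc = (1/2)² − 4·(1/8)·(-129/800) = 529/1600 ; √disc = 23/40
  v_R = (−(1/2) + 23/40) / (2·(1/8)) = 3/10 m/s
check:
T_s = v_R/a_R = (3/10)/4 = 0.0750 s
robot covers v_R·T_r = 0.3000·0.2000 = 0.0600 m before braking
robot under decel: 0.3000²/(2·4.0000) = 0.0112 m
person approaches 1.2000·(0.2000+0.0750) = 0.3300 m
C+Z_d+Z_r = 0.0200+0.1000+0.0050 = 0.1250 m
sum ≈ 0.0600+0.0112+0.3300+0.1250 ≈ 0.5262 m = S ✓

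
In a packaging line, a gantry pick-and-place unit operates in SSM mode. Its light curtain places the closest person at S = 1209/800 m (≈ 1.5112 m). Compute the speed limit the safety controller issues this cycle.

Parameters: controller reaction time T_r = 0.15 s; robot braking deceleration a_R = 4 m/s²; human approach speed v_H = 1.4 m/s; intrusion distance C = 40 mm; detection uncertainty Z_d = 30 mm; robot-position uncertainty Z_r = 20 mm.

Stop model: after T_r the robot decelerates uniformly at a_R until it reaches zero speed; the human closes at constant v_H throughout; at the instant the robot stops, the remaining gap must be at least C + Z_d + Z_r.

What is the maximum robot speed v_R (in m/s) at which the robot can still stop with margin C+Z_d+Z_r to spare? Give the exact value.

at the boundary: (1/8)·v² + (1/2)·v + (-969/800) = 0
  disc = (1/2)² − 4·(1/8)·(-969/800) = 1369/1600 ; √disc = 37/40
  v_R = (−(1/2) + 37/40) / (2·(1/8)) = 17/10 m/s
check:
braking lasts T_s = (17/10)/4 = 0.4250 s
reaction-phase robot travel = 1.7000·0.1500 = 0.2550 m
robot under decel: 1.7000²/(2·4.0000) = 0.3613 m
person approaches 1.4000·(0.1500+0.4250) = 0.8050 m
margins: 0.0400+0.0300+0.0200 = 0.0900 m
sum ≈ 0.2550+0.3613+0.8050+0.0900 ≈ 1.5112 m = S ✓

v_R_max = 17/10 m/s = 1.7000 m/s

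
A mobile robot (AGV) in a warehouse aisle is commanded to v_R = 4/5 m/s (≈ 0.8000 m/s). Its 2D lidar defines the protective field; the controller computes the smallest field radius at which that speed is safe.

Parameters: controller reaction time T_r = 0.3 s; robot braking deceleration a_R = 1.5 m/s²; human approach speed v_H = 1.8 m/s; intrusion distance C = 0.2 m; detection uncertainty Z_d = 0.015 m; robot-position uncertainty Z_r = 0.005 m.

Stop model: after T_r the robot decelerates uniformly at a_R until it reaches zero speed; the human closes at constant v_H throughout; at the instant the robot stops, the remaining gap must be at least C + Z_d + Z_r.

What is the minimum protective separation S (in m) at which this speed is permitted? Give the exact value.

S_min = 163/75 m = 2.1733 m

braking lasts T_s = (4/5)/(3/2) = 0.5333 s
reaction-phase robot travel = 0.8000·0.3000 = 0.2400 m
robot covers 0.8000·0.5333 − ½·1.5000·0.5333² = 0.2133 m while stopping
human over T_r+T_s: 1.8000·(0.3000+0.5333) = 1.5000 m
C+Z_d+Z_r = 0.2000+0.0150+0.0050 = 0.2200 m
S_min ≈ 0.2400+0.2133+1.5000+0.2200  ⇒  S_min = 163/75 m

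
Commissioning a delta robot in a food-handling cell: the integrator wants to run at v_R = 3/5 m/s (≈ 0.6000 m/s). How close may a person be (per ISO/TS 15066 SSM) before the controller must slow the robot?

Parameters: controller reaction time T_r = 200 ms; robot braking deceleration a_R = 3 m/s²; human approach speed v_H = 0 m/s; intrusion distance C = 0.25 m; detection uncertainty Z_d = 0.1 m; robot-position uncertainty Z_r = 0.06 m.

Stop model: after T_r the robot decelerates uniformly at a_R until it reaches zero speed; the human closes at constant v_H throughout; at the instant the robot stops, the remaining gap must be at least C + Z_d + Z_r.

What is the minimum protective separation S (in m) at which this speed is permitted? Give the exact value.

stop time T_s = (3/5)/3 = 0.2000 s
robot in T_r: 0.6000·0.2000 = 0.1200 m
robot under decel: 0.6000²/(2·3.0000) = 0.0600 m
human over T_r+T_s: 0.0000·(0.2000+0.2000) = 0.0000 m
residual clearance needed = 0.2500+0.1000+0.0600 = 0.4100 m
S_min ≈ 0.1200+0.0600+0.0000+0.4100  ⇒  S_min = 59/100 m

S_min = 59/100 m = 0.5900 m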